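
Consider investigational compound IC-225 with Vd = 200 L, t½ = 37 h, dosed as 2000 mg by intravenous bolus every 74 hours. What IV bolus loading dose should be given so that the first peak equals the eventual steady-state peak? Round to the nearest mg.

2667 mg

f = (1/2)^(74/37) ≈ 0.250000; accumulation ratio R = 1/(1−f) ≈ 1.33333.
Loading dose to hit Cmax,ss on first dose: D_load = D_maint·R ≈ 2000 × 1.33333 ≈ 2666.66 mg.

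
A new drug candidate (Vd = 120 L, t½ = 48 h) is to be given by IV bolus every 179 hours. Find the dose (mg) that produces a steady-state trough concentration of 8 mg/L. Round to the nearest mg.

τ/t½ = 179/48 ≈ 3.7292, so f = (1/2)^(179/48) ≈ 0.075407.
Cmin,ss = (D/Vd)·f/(1−f), so D = Cmin,ss·Vd·(1−f)/f.
D = 8 × 120 × (1−f)/f ≈ 8 × 120 × 12.26137 ≈ 11770.92 mg.

11771 mg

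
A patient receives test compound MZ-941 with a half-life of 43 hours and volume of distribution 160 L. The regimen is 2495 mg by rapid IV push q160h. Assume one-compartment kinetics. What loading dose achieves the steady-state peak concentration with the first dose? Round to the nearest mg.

f = (1/2)^(160/43) ≈ 0.075838; accumulation ratio R = 1/(1−f) ≈ 1.08206.
Loading dose to hit Cmax,ss on first dose: D_load = D_maint·R ≈ 2495 × 1.08206 ≈ 2699.74 mg.

2700 mg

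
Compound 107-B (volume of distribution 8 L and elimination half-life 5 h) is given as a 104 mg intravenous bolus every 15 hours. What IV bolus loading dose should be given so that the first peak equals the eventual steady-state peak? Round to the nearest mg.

f = (1/2)^(15/5) ≈ 0.125000; accumulation ratio R = 1/(1−f) ≈ 1.14286.
Loading dose to hit Cmax,ss on first dose: D_load = D_maint·R ≈ 104 × 1.14286 ≈ 118.86 mg.

119 mg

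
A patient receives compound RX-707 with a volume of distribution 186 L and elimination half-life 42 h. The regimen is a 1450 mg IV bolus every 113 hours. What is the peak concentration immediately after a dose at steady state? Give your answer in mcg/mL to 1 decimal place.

9.2 mcg/mL

τ/t½ = 113/42 ≈ 2.6905, so fraction remaining f = (1/2)^(113/42) ≈ 0.1549.
Accumulation ratio R = 1/(1 − f) ≈ 1/0.8451 ≈ 1.1833.
Single-dose peak C₀ = D/Vd = 1450/186 ≈ 7.796 mcg/mL.
Steady-state peak Cmax,ss = C₀·R ≈ 7.796 × 1.1833 ≈ 9.225 mcg/mL.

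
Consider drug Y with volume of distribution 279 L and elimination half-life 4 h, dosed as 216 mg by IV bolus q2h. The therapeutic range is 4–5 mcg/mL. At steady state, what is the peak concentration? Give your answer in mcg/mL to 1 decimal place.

2.6 mcg/mL

Over one 2-h interval, 2/4 ≈ 0.5 half-lives elapse, leaving f ≈ 0.7071 of each dose.
At steady state, accumulation factor R = 1/(1 − e^(−kτ)) ≈ 3.4141.
Each bolus raises the concentration by D/Vd = 216/279 ≈ 0.774 mcg/mL.
Steady-state peak Cmax,ss = C₀·R ≈ 0.774 × 3.4141 ≈ 2.643 mcg/mL.
Peak 2.6 mcg/mL vs MTC 5 mcg/mL: below toxic threshold.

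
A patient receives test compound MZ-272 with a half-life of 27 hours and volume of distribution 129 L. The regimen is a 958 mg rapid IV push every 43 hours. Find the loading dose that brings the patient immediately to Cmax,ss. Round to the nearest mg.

1433 mg

f = (1/2)^(43/27) ≈ 0.331575; accumulation ratio R = 1/(1−f) ≈ 1.49605.
Loading dose to hit Cmax,ss on first dose: D_load = D_maint·R ≈ 958 × 1.49605 ≈ 1433.22 mg.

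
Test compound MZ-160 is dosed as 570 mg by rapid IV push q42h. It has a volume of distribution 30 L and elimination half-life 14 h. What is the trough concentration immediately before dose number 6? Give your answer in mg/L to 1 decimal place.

f = (1/2)^(τ/t½) = (1/2)^(42/14) ≈ 0.1250.
C₀ = D/Vd = 570/30 ≈ 19.000 mg/L.
Before the 6th dose, 5 doses have been given. Superposition: Cmin = C₀·(f + f² + … + f^5).
≈ 19.000 × (0.1250 + 0.0156 + 0.0020 + 0.0002 + 0.0000) ≈ 19.000 × 0.1428 ≈ 2.713 mg/L.

2.7 mg/L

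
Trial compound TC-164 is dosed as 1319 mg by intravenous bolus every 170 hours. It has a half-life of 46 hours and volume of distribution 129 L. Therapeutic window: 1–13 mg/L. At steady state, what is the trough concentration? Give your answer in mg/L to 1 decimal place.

0.9 mg/L

k = ln2/t½ = ln2/46 ≈ 0.015068 h⁻¹; fraction remaining f = e^(−kτ) = e^(−0.015068×170) ≈ 0.0772.
Accumulation ratio R = 1/(1 − f) ≈ 1/0.9228 ≈ 1.0837.
Single-dose peak C₀ = D/Vd = 1319/129 ≈ 10.225 mg/L.
Cmax,ss = C₀/(1 − f) ≈ 10.225/0.9228 ≈ 11.080 mg/L.
Steady-state trough Cmin,ss = Cmax,ss·f ≈ 11.080 × 0.0772 ≈ 0.855 mg/L.
Trough 0.9 mg/L vs MEC 1 mg/L: subtherapeutic.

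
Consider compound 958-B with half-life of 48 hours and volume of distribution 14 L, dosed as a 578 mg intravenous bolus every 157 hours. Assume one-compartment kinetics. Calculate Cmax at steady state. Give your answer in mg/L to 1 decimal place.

46.1 mg/L

k = ln2/t½ = ln2/48 ≈ 0.014441 h⁻¹; fraction remaining f = e^(−kτ) = e^(−0.014441×157) ≈ 0.1036.
At steady state, accumulation factor R = 1/(1 − e^(−kτ)) ≈ 1.1156.
Each bolus raises the concentration by D/Vd = 578/14 ≈ 41.286 mg/L.
Steady-state peak Cmax,ss = C₀·R ≈ 41.286 × 1.1156 ≈ 46.059 mg/L.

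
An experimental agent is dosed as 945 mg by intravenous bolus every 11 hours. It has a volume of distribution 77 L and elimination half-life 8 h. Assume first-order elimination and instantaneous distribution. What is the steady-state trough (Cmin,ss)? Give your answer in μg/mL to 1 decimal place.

7.7 μg/mL

τ/t½ = 11/8 ≈ 1.375, so fraction remaining f = (1/2)^(11/8) ≈ 0.3856.
Each bolus raises the concentration by D/Vd = 945/77 ≈ 12.273 μg/mL.
Steady-state trough Cmin,ss = C₀·f/(1−f) ≈ 12.273 × 0.3856/0.6144 ≈ 7.703 μg/mL.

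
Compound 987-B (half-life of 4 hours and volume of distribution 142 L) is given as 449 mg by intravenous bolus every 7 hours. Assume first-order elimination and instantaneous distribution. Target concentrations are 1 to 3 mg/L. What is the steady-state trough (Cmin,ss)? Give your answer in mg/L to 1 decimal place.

Over one 7-h interval, 7/4 ≈ 1.75 half-lives elapse, leaving f ≈ 0.2973 of each dose.
Accumulation ratio R = 1/(1 − f) ≈ 1/0.7027 ≈ 1.4231.
Each bolus raises the concentration by D/Vd = 449/142 ≈ 3.162 mg/L.
Cmax,ss = C₀/(1 − f) ≈ 3.162/0.7027 ≈ 4.500 mg/L.
One interval later, Cmin,ss = Cmax,ss·e^(−kτ) ≈ 4.500 × 0.2973 ≈ 1.338 mg/L.
Trough 1.3 mg/L vs MEC 1 mg/L: adequate.

1.3 mg/L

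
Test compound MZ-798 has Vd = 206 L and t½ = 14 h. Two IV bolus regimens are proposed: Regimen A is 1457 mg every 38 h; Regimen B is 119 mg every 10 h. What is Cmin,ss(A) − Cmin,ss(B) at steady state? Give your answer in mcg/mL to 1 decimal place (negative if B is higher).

0.4 mcg/mL

Regimen A: f = (1/2)^(38/14) ≈ 0.1524; Cmin,ss = (1457/206)·f/(1−f) ≈ 1.272 mcg/mL.
Regimen B: f = (1/2)^(10/14) ≈ 0.6095; Cmin,ss = (119/206)·f/(1−f) ≈ 0.902 mcg/mL.
Difference ≈ 1.272 − 0.902 ≈ 0.370 mcg/mL.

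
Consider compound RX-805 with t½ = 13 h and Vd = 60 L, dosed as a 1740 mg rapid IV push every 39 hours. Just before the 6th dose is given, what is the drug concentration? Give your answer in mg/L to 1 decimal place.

4.1 mg/L

f = (1/2)^(τ/t½) = (1/2)^(39/13) ≈ 0.1250.
C₀ = D/Vd = 1740/60 ≈ 29.000 mg/L.
Before the 6th dose, 5 doses have been given. Superposition: Cmin = C₀·(f + f² + … + f^5).
≈ 29.000 × (0.1250 + 0.0156 + 0.0020 + 0.0002 + 0.0000) ≈ 29.000 × 0.1428 ≈ 4.141 mg/L.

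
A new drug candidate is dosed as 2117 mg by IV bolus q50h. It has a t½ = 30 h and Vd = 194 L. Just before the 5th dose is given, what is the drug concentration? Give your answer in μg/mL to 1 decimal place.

5.0 μg/mL

f = (1/2)^(τ/t½) = (1/2)^(50/30) ≈ 0.3150.
C₀ = D/Vd = 2117/194 ≈ 10.912 μg/mL.
Before the 5th dose, 4 doses have been given. Superposition: Cmin = C₀·(f + f² + … + f^4).
≈ 10.912 × (0.3150 + 0.0992 + 0.0313 + 0.0098) ≈ 10.912 × 0.4553 ≈ 4.968 μg/mL.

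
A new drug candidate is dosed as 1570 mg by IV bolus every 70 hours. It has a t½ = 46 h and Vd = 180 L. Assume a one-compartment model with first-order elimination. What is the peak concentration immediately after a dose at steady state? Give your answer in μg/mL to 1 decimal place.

k = ln2/t½ = ln2/46 ≈ 0.015068 h⁻¹; fraction remaining f = e^(−kτ) = e^(−0.015068×70) ≈ 0.3483.
Accumulation ratio R = 1/(1 − f) ≈ 1/0.6517 ≈ 1.5344.
Single-dose peak C₀ = D/Vd = 1570/180 ≈ 8.722 μg/mL.
Steady-state peak Cmax,ss = C₀·R ≈ 8.722 × 1.5344 ≈ 13.383 μg/mL.

13.4 μg/mL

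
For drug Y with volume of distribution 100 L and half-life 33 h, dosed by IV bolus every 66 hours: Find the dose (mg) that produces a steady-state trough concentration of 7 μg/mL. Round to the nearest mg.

2100 mg

τ/t½ = 66/33 ≈ 2, so f = (1/2)^(66/33) ≈ 0.250000.
Cmin,ss = (D/Vd)·f/(1−f), so D = Cmin,ss·Vd·(1−f)/f.
D = 7 × 100 × (1−f)/f ≈ 7 × 100 × 3.00000 ≈ 2100.00 mg.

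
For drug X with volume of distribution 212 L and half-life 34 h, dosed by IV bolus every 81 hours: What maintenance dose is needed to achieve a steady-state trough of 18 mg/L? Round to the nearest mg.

τ/t½ = 81/34 ≈ 2.3824, so f = (1/2)^(81/34) ≈ 0.191796.
Cmin,ss = (D/Vd)·f/(1−f), so D = Cmin,ss·Vd·(1−f)/f.
D = 18 × 212 × (1−f)/f ≈ 18 × 212 × 4.21387 ≈ 16080.13 mg.

16080 mg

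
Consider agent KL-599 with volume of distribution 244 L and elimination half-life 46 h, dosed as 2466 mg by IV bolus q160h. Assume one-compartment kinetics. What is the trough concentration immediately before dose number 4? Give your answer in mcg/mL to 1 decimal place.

1.0 mcg/mL

f = (1/2)^(τ/t½) = (1/2)^(160/46) ≈ 0.0897.
C₀ = D/Vd = 2466/244 ≈ 10.107 mcg/mL.
Before the 4th dose, 3 doses have been given. Superposition: Cmin = C₀·(f + f² + … + f^3).
≈ 10.107 × (0.0897 + 0.0080 + 0.0007) ≈ 10.107 × 0.0984 ≈ 0.995 mcg/mL.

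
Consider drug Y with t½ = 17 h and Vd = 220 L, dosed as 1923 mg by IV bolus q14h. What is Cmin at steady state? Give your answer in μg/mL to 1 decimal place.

11.4 μg/mL

Over one 14-h interval, 14/17 ≈ 0.82353 half-lives elapse, leaving f ≈ 0.5651 of each dose.
Accumulation ratio R = 1/(1 − f) ≈ 1/0.4349 ≈ 2.2994.
Each bolus raises the concentration by D/Vd = 1923/220 ≈ 8.741 μg/mL.
Cmax,ss = C₀/(1 − f) ≈ 8.741/0.4349 ≈ 20.099 μg/mL.
One interval later, Cmin,ss = Cmax,ss·e^(−kτ) ≈ 20.099 × 0.5651 ≈ 11.358 μg/mL.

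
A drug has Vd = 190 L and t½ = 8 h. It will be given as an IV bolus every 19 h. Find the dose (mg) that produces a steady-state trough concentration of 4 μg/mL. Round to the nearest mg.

3182 mg

τ/t½ = 19/8 ≈ 2.375, so f = (1/2)^(19/8) ≈ 0.192776.
Cmin,ss = (D/Vd)·f/(1−f), so D = Cmin,ss·Vd·(1−f)/f.
D = 4 × 190 × (1−f)/f ≈ 4 × 190 × 4.18737 ≈ 3182.40 mg.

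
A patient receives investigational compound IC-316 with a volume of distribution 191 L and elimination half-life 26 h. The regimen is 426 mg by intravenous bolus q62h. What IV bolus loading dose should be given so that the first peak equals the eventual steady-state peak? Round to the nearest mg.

527 mg

f = (1/2)^(62/26) ≈ 0.191496; accumulation ratio R = 1/(1−f) ≈ 1.23685.
Loading dose to hit Cmax,ss on first dose: D_load = D_maint·R ≈ 426 × 1.23685 ≈ 526.90 mg.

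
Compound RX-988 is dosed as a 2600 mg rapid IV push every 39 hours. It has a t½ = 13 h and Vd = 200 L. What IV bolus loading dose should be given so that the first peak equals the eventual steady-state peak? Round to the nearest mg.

f = (1/2)^(39/13) ≈ 0.125000; accumulation ratio R = 1/(1−f) ≈ 1.14286.
Loading dose to hit Cmax,ss on first dose: D_load = D_maint·R ≈ 2600 × 1.14286 ≈ 2971.44 mg.

2971 mg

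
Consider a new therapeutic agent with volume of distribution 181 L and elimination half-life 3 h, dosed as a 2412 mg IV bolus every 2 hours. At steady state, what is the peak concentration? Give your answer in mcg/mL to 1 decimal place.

k = ln2/t½ = ln2/3 ≈ 0.231049 h⁻¹; fraction remaining f = e^(−kτ) = e^(−0.231049×2) ≈ 0.6300.
At steady state, accumulation factor R = 1/(1 − e^(−kτ)) ≈ 2.7027.
Each bolus raises the concentration by D/Vd = 2412/181 ≈ 13.326 mcg/mL.
Steady-state peak Cmax,ss = C₀·R ≈ 13.326 × 2.7027 ≈ 36.016 mcg/mL.

36.0 mcg/mL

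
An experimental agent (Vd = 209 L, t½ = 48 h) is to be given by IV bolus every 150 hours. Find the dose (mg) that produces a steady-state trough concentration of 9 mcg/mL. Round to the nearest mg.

14529 mg

τ/t½ = 150/48 ≈ 3.125, so f = (1/2)^(150/48) ≈ 0.114626.
Cmin,ss = (D/Vd)·f/(1−f), so D = Cmin,ss·Vd·(1−f)/f.
D = 9 × 209 × (1−f)/f ≈ 9 × 209 × 7.72402 ≈ 14528.88 mg.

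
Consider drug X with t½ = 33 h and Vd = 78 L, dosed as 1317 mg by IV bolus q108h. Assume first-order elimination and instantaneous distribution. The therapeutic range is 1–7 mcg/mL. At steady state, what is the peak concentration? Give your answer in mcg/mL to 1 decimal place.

18.8 mcg/mL

Over one 108-h interval, 108/33 ≈ 3.2727 half-lives elapse, leaving f ≈ 0.1035 of each dose.
Accumulation ratio R = 1/(1 − f) ≈ 1/0.8965 ≈ 1.1154.
Each bolus raises the concentration by D/Vd = 1317/78 ≈ 16.885 mcg/mL.
Steady-state peak Cmax,ss = C₀·R ≈ 16.885 × 1.1154 ≈ 18.834 mcg/mL.
Peak 18.8 mcg/mL vs MTC 7 mcg/mL: exceeds toxic threshold.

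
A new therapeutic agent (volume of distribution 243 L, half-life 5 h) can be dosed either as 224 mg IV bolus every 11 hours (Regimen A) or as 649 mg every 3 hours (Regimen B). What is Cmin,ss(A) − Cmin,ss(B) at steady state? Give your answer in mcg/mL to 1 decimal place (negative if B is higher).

Regimen A: f = (1/2)^(11/5) ≈ 0.2176; Cmin,ss = (224/243)·f/(1−f) ≈ 0.256 mcg/mL.
Regimen B: f = (1/2)^(3/5) ≈ 0.6598; Cmin,ss = (649/243)·f/(1−f) ≈ 5.180 mcg/mL.
Difference ≈ 0.256 − 5.180 ≈ -4.924 mcg/mL.

-4.9 mcg/mL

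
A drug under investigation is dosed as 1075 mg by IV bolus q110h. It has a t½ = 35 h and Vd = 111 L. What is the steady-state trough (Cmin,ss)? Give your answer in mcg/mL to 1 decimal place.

1.2 mcg/mL

Over one 110-h interval, 110/35 ≈ 3.1429 half-lives elapse, leaving f ≈ 0.1132 of each dose.
At steady state, accumulation factor R = 1/(1 − e^(−kτ)) ≈ 1.1276.
Single-dose peak C₀ = D/Vd = 1075/111 ≈ 9.685 mcg/mL.
Cmax,ss = C₀/(1 − f) ≈ 9.685/0.8868 ≈ 10.921 mcg/mL.
One interval later, Cmin,ss = Cmax,ss·e^(−kτ) ≈ 10.921 × 0.1132 ≈ 1.236 mcg/mL.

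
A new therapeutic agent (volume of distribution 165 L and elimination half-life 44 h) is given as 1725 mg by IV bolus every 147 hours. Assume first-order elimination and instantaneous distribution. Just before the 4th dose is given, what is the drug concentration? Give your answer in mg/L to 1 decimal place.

f = (1/2)^(τ/t½) = (1/2)^(147/44) ≈ 0.0987.
C₀ = D/Vd = 1725/165 ≈ 10.455 mg/L.
Before the 4th dose, 3 doses have been given. Superposition: Cmin = C₀·(f + f² + … + f^3).
≈ 10.455 × (0.0987 + 0.0097 + 0.0010) ≈ 10.455 × 0.1094 ≈ 1.144 mg/L.

1.1 mg/L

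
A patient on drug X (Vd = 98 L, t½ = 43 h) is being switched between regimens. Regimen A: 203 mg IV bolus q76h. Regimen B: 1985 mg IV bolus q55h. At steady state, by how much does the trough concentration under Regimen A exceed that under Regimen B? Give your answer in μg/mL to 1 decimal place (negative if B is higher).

-13.3 μg/mL

Regimen A: f = (1/2)^(76/43) ≈ 0.2937; Cmin,ss = (203/98)·f/(1−f) ≈ 0.861 μg/mL.
Regimen B: f = (1/2)^(55/43) ≈ 0.4121; Cmin,ss = (1985/98)·f/(1−f) ≈ 14.198 μg/mL.
Difference ≈ 0.861 − 14.198 ≈ -13.337 μg/mL.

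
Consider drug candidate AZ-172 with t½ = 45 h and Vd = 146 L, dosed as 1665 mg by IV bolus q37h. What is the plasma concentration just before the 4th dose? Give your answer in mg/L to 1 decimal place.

12.2 mg/L

f = (1/2)^(τ/t½) = (1/2)^(37/45) ≈ 0.5656.
C₀ = D/Vd = 1665/146 ≈ 11.404 mg/L.
Before the 4th dose, 3 doses have been given. Superposition: Cmin = C₀·(f + f² + … + f^3).
≈ 11.404 × (0.5656 + 0.3199 + 0.1809) ≈ 11.404 × 1.0664 ≈ 12.161 mg/L.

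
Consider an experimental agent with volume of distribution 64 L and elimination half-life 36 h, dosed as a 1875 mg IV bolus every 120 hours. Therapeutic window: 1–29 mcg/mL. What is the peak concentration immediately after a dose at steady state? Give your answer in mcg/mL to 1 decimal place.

32.5 mcg/mL

Over one 120-h interval, 120/36 ≈ 3.3333 half-lives elapse, leaving f ≈ 0.0992 of each dose.
Accumulation ratio R = 1/(1 − f) ≈ 1/0.9008 ≈ 1.1101.
Single-dose peak C₀ = D/Vd = 1875/64 ≈ 29.297 mcg/mL.
Cmax,ss = C₀/(1 − f) ≈ 29.297/0.9008 ≈ 32.523 mcg/mL.
Peak 32.5 mcg/mL vs MTC 29 mcg/mL: exceeds toxic threshold.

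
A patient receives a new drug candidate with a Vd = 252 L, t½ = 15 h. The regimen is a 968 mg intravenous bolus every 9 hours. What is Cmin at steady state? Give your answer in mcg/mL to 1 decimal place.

τ/t½ = 9/15 ≈ 0.6, so fraction remaining f = (1/2)^(9/15) ≈ 0.6598.
At steady state, accumulation factor R = 1/(1 − e^(−kτ)) ≈ 2.9394.
Each bolus raises the concentration by D/Vd = 968/252 ≈ 3.841 mcg/mL.
Cmax,ss = C₀/(1 − f) ≈ 3.841/0.3402 ≈ 11.290 mcg/mL.
Steady-state trough Cmin,ss = Cmax,ss·f ≈ 11.290 × 0.6598 ≈ 7.449 mcg/mL.

7.4 mcg/mL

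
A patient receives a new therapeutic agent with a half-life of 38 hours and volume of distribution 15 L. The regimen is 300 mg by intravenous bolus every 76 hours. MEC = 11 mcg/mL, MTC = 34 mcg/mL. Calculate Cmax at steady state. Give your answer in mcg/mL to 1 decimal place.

τ = 76 h = 2 half-lives, so f = (1/2)^2 = 0.25.
Accumulation ratio R = 1/(1 − f) = 1/0.75 = 4/3.
Single-dose peak C₀ = D/Vd = 300/15 = 20 mcg/mL.
Steady-state peak Cmax,ss = C₀·R = 20 × 4/3 ≈ 26.667 mcg/mL.
Peak 26.7 mcg/mL vs MTC 34 mcg/mL: below toxic threshold.

26.7 mcg/mL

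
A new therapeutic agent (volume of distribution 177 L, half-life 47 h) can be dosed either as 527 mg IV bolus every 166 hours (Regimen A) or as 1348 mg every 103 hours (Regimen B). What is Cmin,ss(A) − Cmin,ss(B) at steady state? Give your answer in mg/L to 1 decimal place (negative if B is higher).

-1.9 mg/L

Regimen A: f = (1/2)^(166/47) ≈ 0.0865; Cmin,ss = (527/177)·f/(1−f) ≈ 0.282 mg/L.
Regimen B: f = (1/2)^(103/47) ≈ 0.2189; Cmin,ss = (1348/177)·f/(1−f) ≈ 2.134 mg/L.
Difference ≈ 0.282 − 2.134 ≈ -1.852 mg/L.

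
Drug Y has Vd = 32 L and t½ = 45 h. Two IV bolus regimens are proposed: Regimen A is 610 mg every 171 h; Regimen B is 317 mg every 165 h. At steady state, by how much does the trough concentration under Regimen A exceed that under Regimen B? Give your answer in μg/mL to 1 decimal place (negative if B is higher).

0.6 μg/mL

Regimen A: f = (1/2)^(171/45) ≈ 0.0718; Cmin,ss = (610/32)·f/(1−f) ≈ 1.475 μg/mL.
Regimen B: f = (1/2)^(165/45) ≈ 0.0787; Cmin,ss = (317/32)·f/(1−f) ≈ 0.846 μg/mL.
Difference ≈ 1.475 − 0.846 ≈ 0.629 μg/mL.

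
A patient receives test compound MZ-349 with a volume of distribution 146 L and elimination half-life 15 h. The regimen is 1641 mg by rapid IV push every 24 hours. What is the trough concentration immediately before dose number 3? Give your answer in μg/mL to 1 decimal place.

f = (1/2)^(τ/t½) = (1/2)^(24/15) ≈ 0.3299.
C₀ = D/Vd = 1641/146 ≈ 11.240 μg/mL.
Before the 3rd dose, 2 doses have been given. Superposition: Cmin = C₀·(f + f²).
≈ 11.240 × (0.3299 + 0.1088) ≈ 11.240 × 0.4387 ≈ 4.931 μg/mL.

4.9 μg/mL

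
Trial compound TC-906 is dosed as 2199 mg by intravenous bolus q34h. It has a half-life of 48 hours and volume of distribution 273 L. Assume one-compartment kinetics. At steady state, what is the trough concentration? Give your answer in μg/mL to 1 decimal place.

k = ln2/t½ = ln2/48 ≈ 0.014441 h⁻¹; fraction remaining f = e^(−kτ) = e^(−0.014441×34) ≈ 0.6120.
Accumulation ratio R = 1/(1 − f) ≈ 1/0.3880 ≈ 2.5773.
Single-dose peak C₀ = D/Vd = 2199/273 ≈ 8.055 μg/mL.
Cmax,ss = C₀/(1 − f) ≈ 8.055/0.3880 ≈ 20.760 μg/mL.
One interval later, Cmin,ss = Cmax,ss·e^(−kτ) ≈ 20.760 × 0.6120 ≈ 12.705 μg/mL.

12.7 μg/mL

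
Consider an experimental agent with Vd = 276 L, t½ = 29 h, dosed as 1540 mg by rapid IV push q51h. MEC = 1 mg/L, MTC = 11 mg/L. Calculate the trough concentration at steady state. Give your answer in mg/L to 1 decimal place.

2.3 mg/L

k = ln2/t½ = ln2/29 ≈ 0.023902 h⁻¹; fraction remaining f = e^(−kτ) = e^(−0.023902×51) ≈ 0.2955.
At steady state, accumulation factor R = 1/(1 − e^(−kτ)) ≈ 1.4194.
Single-dose peak C₀ = D/Vd = 1540/276 ≈ 5.580 mg/L.
Steady-state peak Cmax,ss = C₀·R ≈ 5.580 × 1.4194 ≈ 7.920 mg/L.
One interval later, Cmin,ss = Cmax,ss·e^(−kτ) ≈ 7.920 × 0.2955 ≈ 2.340 mg/L.
Trough 2.3 mg/L vs MEC 1 mg/L: adequate.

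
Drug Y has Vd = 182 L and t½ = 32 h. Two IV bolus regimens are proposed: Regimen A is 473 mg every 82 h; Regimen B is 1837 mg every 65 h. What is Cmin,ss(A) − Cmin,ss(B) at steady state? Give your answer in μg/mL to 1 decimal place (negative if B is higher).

-2.7 μg/mL

Regimen A: f = (1/2)^(82/32) ≈ 0.1693; Cmin,ss = (473/182)·f/(1−f) ≈ 0.530 μg/mL.
Regimen B: f = (1/2)^(65/32) ≈ 0.2446; Cmin,ss = (1837/182)·f/(1−f) ≈ 3.268 μg/mL.
Difference ≈ 0.530 − 3.268 ≈ -2.738 μg/mL.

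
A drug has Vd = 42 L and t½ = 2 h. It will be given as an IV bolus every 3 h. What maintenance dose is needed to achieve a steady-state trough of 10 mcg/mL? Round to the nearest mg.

768 mg

τ/t½ = 3/2 ≈ 1.5, so f = (1/2)^(3/2) ≈ 0.353553.
Cmin,ss = (D/Vd)·f/(1−f), so D = Cmin,ss·Vd·(1−f)/f.
D = 10 × 42 × (1−f)/f ≈ 10 × 42 × 1.82843 ≈ 767.94 mg.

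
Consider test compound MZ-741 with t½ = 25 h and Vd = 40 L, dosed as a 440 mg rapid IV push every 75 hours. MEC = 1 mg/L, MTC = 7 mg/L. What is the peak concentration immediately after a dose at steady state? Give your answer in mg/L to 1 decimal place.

τ = 75 h = 3 half-lives, so f = (1/2)^3 = 0.125.
At steady state, R = 1/(1 − 0.125) = 8/7.
Single-dose peak C₀ = D/Vd = 440/40 = 11 mg/L.
Steady-state peak Cmax,ss = C₀·R = 11 × 8/7 ≈ 12.571 mg/L.
Peak 12.6 mg/L vs MTC 7 mg/L: exceeds toxic threshold.

12.6 mg/L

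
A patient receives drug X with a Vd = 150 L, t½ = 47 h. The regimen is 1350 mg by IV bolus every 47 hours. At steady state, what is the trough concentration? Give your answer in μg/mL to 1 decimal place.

τ = 47 h = 1 half-life, so f = (1/2)^1 = 0.5.
At steady state, R = 1/(1 − 0.5) = 2/1.
Single-dose peak C₀ = D/Vd = 1350/150 = 9 μg/mL.
Steady-state peak Cmax,ss = C₀·R = 9 × 2/1 ≈ 18.000 μg/mL.
Steady-state trough Cmin,ss = Cmax,ss·f ≈ 18.000 × 0.5 ≈ 9.000 μg/mL.

9.0 μg/mL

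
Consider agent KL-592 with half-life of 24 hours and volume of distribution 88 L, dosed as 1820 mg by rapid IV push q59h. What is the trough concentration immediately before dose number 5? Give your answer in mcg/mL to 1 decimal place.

f = (1/2)^(τ/t½) = (1/2)^(59/24) ≈ 0.1820.
C₀ = D/Vd = 1820/88 ≈ 20.682 mcg/mL.
Before the 5th dose, 4 doses have been given. Superposition: Cmin = C₀·(f + f² + … + f^4).
≈ 20.682 × (0.1820 + 0.0331 + 0.0060 + 0.0011) ≈ 20.682 × 0.2222 ≈ 4.596 mcg/mL.

4.6 mcg/mL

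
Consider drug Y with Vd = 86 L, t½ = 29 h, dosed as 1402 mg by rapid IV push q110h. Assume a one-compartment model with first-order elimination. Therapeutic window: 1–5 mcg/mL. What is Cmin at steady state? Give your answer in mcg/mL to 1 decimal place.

Over one 110-h interval, 110/29 ≈ 3.7931 half-lives elapse, leaving f ≈ 0.0721 of each dose.
Single-dose peak C₀ = D/Vd = 1402/86 ≈ 16.302 mcg/mL.
Steady-state trough Cmin,ss = C₀·f/(1−f) ≈ 16.302 × 0.0721/0.9279 ≈ 1.267 mcg/mL.
Trough 1.3 mcg/mL vs MEC 1 mcg/mL: adequate.

1.3 mcg/mL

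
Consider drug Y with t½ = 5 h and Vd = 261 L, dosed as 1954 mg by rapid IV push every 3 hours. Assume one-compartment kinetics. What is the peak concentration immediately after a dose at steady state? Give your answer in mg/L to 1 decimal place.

22.0 mg/L

τ/t½ = 3/5 ≈ 0.6, so fraction remaining f = (1/2)^(3/5) ≈ 0.6598.
At steady state, accumulation factor R = 1/(1 − e^(−kτ)) ≈ 2.9394.
Each bolus raises the concentration by D/Vd = 1954/261 ≈ 7.487 mg/L.
Steady-state peak Cmax,ss = C₀·R ≈ 7.487 × 2.9394 ≈ 22.007 mg/L.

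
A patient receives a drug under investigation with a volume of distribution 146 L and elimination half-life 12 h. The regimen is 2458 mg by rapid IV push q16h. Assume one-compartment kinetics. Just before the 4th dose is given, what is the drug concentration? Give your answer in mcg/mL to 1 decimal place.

10.4 mcg/mL

f = (1/2)^(τ/t½) = (1/2)^(16/12) ≈ 0.3969.
C₀ = D/Vd = 2458/146 ≈ 16.836 mcg/mL.
Before the 4th dose, 3 doses have been given. Superposition: Cmin = C₀·(f + f² + … + f^3).
≈ 16.836 × (0.3969 + 0.1575 + 0.0625) ≈ 16.836 × 0.6169 ≈ 10.386 mcg/mL.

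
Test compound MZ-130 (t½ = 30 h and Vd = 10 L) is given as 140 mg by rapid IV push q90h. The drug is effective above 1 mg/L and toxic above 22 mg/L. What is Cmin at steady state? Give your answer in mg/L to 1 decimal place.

2.0 mg/L

τ = 90 h = 3 half-lives, so f = (1/2)^3 = 0.125.
Accumulation ratio R = 1/(1 − f) = 1/0.875 = 8/7.
Single-dose peak C₀ = D/Vd = 140/10 = 14 mg/L.
Steady-state peak Cmax,ss = C₀·R = 14 × 8/7 ≈ 16.000 mg/L.
Steady-state trough Cmin,ss = Cmax,ss·f ≈ 16.000 × 0.125 ≈ 2.000 mg/L.
Trough 2.0 mg/L vs MEC 1 mg/L: adequate.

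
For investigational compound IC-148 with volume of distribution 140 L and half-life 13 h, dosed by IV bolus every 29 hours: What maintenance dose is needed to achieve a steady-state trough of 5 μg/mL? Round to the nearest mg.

2586 mg

τ/t½ = 29/13 ≈ 2.2308, so f = (1/2)^(29/13) ≈ 0.213045.
Cmin,ss = (D/Vd)·f/(1−f), so D = Cmin,ss·Vd·(1−f)/f.
D = 5 × 140 × (1−f)/f ≈ 5 × 140 × 3.69384 ≈ 2585.69 mg.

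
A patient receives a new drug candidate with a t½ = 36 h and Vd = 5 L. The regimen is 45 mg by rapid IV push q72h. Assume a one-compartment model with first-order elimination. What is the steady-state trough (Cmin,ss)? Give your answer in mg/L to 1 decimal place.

3.0 mg/L

τ = 72 h = 2 half-lives, so f = (1/2)^2 = 0.25.
At steady state, R = 1/(1 − 0.25) = 4/3.
Single-dose peak C₀ = D/Vd = 45/5 = 9 mg/L.
Steady-state peak Cmax,ss = C₀·R = 9 × 4/3 ≈ 12.000 mg/L.
Steady-state trough Cmin,ss = Cmax,ss·f ≈ 12.000 × 0.25 ≈ 3.000 mg/L.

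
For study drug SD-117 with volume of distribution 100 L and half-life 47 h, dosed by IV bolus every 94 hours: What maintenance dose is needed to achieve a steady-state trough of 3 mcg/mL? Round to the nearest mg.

τ/t½ = 94/47 ≈ 2, so f = (1/2)^(94/47) ≈ 0.250000.
Cmin,ss = (D/Vd)·f/(1−f), so D = Cmin,ss·Vd·(1−f)/f.
D = 3 × 100 × (1−f)/f ≈ 3 × 100 × 3.00000 ≈ 900.00 mg.

900 mg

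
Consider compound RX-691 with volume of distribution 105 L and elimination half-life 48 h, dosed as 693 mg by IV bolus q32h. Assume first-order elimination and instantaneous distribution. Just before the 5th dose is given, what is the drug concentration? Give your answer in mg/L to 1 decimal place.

9.5 mg/L

f = (1/2)^(τ/t½) = (1/2)^(32/48) ≈ 0.6300.
C₀ = D/Vd = 693/105 ≈ 6.600 mg/L.
Before the 5th dose, 4 doses have been given. Superposition: Cmin = C₀·(f + f² + … + f^4).
≈ 6.600 × (0.6300 + 0.3969 + 0.2500 + 0.1575) ≈ 6.600 × 1.4344 ≈ 9.467 mg/L.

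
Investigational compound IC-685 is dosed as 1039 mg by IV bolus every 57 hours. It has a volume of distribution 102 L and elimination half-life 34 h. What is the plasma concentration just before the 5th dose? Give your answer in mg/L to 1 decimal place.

4.6 mg/L

f = (1/2)^(τ/t½) = (1/2)^(57/34) ≈ 0.3128.
C₀ = D/Vd = 1039/102 ≈ 10.186 mg/L.
Before the 5th dose, 4 doses have been given. Superposition: Cmin = C₀·(f + f² + … + f^4).
≈ 10.186 × (0.3128 + 0.0978 + 0.0306 + 0.0096) ≈ 10.186 × 0.4508 ≈ 4.592 mg/L.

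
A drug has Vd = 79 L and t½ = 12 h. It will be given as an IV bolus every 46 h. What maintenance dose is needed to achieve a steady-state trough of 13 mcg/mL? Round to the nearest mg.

13612 mg

τ/t½ = 46/12 ≈ 3.8333, so f = (1/2)^(46/12) ≈ 0.070154.
Cmin,ss = (D/Vd)·f/(1−f), so D = Cmin,ss·Vd·(1−f)/f.
D = 13 × 79 × (1−f)/f ≈ 13 × 79 × 13.25435 ≈ 13612.22 mg.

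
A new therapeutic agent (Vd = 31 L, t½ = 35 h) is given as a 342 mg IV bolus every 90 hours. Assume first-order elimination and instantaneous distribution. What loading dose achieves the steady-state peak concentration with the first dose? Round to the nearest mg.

f = (1/2)^(90/35) ≈ 0.168238; accumulation ratio R = 1/(1−f) ≈ 1.20227.
Loading dose to hit Cmax,ss on first dose: D_load = D_maint·R ≈ 342 × 1.20227 ≈ 411.18 mg.

411 mg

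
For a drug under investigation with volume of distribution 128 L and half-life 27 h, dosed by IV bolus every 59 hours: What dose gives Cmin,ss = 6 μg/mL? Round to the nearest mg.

2725 mg

τ/t½ = 59/27 ≈ 2.1852, so f = (1/2)^(59/27) ≈ 0.219884.
Cmin,ss = (D/Vd)·f/(1−f), so D = Cmin,ss·Vd·(1−f)/f.
D = 6 × 128 × (1−f)/f ≈ 6 × 128 × 3.54785 ≈ 2724.75 mg.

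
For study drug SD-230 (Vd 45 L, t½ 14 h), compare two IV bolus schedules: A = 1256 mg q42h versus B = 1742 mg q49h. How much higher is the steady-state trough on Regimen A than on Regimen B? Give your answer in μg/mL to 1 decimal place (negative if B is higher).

0.2 μg/mL

Regimen A: f = (1/2)^(42/14) ≈ 0.1250; Cmin,ss = (1256/45)·f/(1−f) ≈ 3.987 μg/mL.
Regimen B: f = (1/2)^(49/14) ≈ 0.0884; Cmin,ss = (1742/45)·f/(1−f) ≈ 3.754 μg/mL.
Difference ≈ 3.987 − 3.754 ≈ 0.233 μg/mL.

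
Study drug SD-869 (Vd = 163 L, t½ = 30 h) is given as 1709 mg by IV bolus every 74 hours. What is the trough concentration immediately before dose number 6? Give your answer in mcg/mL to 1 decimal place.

2.3 mcg/mL

f = (1/2)^(τ/t½) = (1/2)^(74/30) ≈ 0.1809.
C₀ = D/Vd = 1709/163 ≈ 10.485 mcg/mL.
Before the 6th dose, 5 doses have been given. Superposition: Cmin = C₀·(f + f² + … + f^5).
≈ 10.485 × (0.1809 + 0.0327 + 0.0059 + 0.0011 + 0.0002) ≈ 10.485 × 0.2208 ≈ 2.315 mcg/mL.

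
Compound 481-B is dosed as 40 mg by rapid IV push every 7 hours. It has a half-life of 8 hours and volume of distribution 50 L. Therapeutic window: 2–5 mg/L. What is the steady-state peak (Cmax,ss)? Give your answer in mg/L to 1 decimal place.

1.8 mg/L

k = ln2/t½ = ln2/8 ≈ 0.086643 h⁻¹; fraction remaining f = e^(−kτ) = e^(−0.086643×7) ≈ 0.5453.
Accumulation ratio R = 1/(1 − f) ≈ 1/0.4547 ≈ 2.1993.
Single-dose peak C₀ = D/Vd = 40/50 ≈ 0.800 mg/L.
Cmax,ss = C₀/(1 − f) ≈ 0.800/0.4547 ≈ 1.759 mg/L.
Peak 1.8 mg/L vs MTC 5 mg/L: below toxic threshold.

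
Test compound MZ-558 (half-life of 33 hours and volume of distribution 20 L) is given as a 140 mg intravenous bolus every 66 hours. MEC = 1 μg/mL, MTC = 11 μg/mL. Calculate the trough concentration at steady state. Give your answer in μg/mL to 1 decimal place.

2.3 μg/mL

τ = 66 h = 2 half-lives, so f = (1/2)^2 = 0.25.
Accumulation ratio R = 1/(1 − f) = 1/0.75 = 4/3.
Single-dose peak C₀ = D/Vd = 140/20 = 7 μg/mL.
Steady-state peak Cmax,ss = C₀·R = 7 × 4/3 ≈ 9.333 μg/mL.
Steady-state trough Cmin,ss = Cmax,ss·f ≈ 9.333 × 0.25 ≈ 2.333 μg/mL.
Trough 2.3 μg/mL vs MEC 1 μg/mL: adequate.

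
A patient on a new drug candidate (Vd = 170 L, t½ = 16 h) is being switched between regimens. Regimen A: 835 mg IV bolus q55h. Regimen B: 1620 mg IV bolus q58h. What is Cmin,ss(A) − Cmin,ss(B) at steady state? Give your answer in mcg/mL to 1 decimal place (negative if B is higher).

-0.3 mcg/mL

Regimen A: f = (1/2)^(55/16) ≈ 0.0923; Cmin,ss = (835/170)·f/(1−f) ≈ 0.499 mcg/mL.
Regimen B: f = (1/2)^(58/16) ≈ 0.0811; Cmin,ss = (1620/170)·f/(1−f) ≈ 0.841 mcg/mL.
Difference ≈ 0.499 − 0.841 ≈ -0.342 mcg/mL.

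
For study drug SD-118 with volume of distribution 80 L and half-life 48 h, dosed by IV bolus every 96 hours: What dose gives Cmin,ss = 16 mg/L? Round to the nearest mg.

3840 mg

τ/t½ = 96/48 ≈ 2, so f = (1/2)^(96/48) ≈ 0.250000.
Cmin,ss = (D/Vd)·f/(1−f), so D = Cmin,ss·Vd·(1−f)/f.
D = 16 × 80 × (1−f)/f ≈ 16 × 80 × 3.00000 ≈ 3840.00 mg.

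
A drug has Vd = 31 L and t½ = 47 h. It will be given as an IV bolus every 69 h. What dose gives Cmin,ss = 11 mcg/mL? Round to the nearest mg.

τ/t½ = 69/47 ≈ 1.4681, so f = (1/2)^(69/47) ≈ 0.361462.
Cmin,ss = (D/Vd)·f/(1−f), so D = Cmin,ss·Vd·(1−f)/f.
D = 11 × 31 × (1−f)/f ≈ 11 × 31 × 1.76654 ≈ 602.39 mg.

602 mg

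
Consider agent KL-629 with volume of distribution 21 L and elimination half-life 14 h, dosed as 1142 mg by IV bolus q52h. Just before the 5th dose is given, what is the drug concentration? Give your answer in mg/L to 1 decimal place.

f = (1/2)^(τ/t½) = (1/2)^(52/14) ≈ 0.0762.
C₀ = D/Vd = 1142/21 ≈ 54.381 mg/L.
Before the 5th dose, 4 doses have been given. Superposition: Cmin = C₀·(f + f² + … + f^4).
≈ 54.381 × (0.0762 + 0.0058 + 0.0004 + 0.0000) ≈ 54.381 × 0.0824 ≈ 4.481 mg/L.

4.5 mg/L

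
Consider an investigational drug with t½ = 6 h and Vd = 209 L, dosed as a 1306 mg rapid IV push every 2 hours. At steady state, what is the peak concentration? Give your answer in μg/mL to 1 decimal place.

30.3 μg/mL

τ/t½ = 2/6 ≈ 0.33333, so fraction remaining f = (1/2)^(2/6) ≈ 0.7937.
At steady state, accumulation factor R = 1/(1 − e^(−kτ)) ≈ 4.8473.
Single-dose peak C₀ = D/Vd = 1306/209 ≈ 6.249 μg/mL.
Steady-state peak Cmax,ss = C₀·R ≈ 6.249 × 4.8473 ≈ 30.291 μg/mL.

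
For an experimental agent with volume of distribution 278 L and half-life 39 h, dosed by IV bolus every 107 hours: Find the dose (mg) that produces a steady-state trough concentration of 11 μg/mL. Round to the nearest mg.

17422 mg

τ/t½ = 107/39 ≈ 2.7436, so f = (1/2)^(107/39) ≈ 0.149313.
Cmin,ss = (D/Vd)·f/(1−f), so D = Cmin,ss·Vd·(1−f)/f.
D = 11 × 278 × (1−f)/f ≈ 11 × 278 × 5.69734 ≈ 17422.47 mg.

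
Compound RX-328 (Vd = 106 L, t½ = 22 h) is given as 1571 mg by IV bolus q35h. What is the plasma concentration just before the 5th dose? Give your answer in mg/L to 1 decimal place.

f = (1/2)^(τ/t½) = (1/2)^(35/22) ≈ 0.3320.
C₀ = D/Vd = 1571/106 ≈ 14.821 mg/L.
Before the 5th dose, 4 doses have been given. Superposition: Cmin = C₀·(f + f² + … + f^4).
≈ 14.821 × (0.3320 + 0.1102 + 0.0366 + 0.0121) ≈ 14.821 × 0.4909 ≈ 7.276 mg/L.

7.3 mg/L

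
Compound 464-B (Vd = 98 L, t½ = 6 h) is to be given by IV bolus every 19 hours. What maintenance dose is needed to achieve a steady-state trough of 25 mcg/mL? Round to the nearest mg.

τ/t½ = 19/6 ≈ 3.1667, so f = (1/2)^(19/6) ≈ 0.111362.
Cmin,ss = (D/Vd)·f/(1−f), so D = Cmin,ss·Vd·(1−f)/f.
D = 25 × 98 × (1−f)/f ≈ 25 × 98 × 7.97972 ≈ 19550.31 mg.

19550 mg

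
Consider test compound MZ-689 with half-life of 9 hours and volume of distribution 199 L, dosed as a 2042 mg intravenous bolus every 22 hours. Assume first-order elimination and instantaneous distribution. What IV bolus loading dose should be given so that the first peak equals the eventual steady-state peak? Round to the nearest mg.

2502 mg

f = (1/2)^(22/9) ≈ 0.183717; accumulation ratio R = 1/(1−f) ≈ 1.22507.
Loading dose to hit Cmax,ss on first dose: D_load = D_maint·R ≈ 2042 × 1.22507 ≈ 2501.59 mg.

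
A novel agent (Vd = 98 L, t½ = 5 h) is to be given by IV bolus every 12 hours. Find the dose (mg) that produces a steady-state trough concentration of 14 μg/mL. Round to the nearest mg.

τ/t½ = 12/5 ≈ 2.4, so f = (1/2)^(12/5) ≈ 0.189465.
Cmin,ss = (D/Vd)·f/(1−f), so D = Cmin,ss·Vd·(1−f)/f.
D = 14 × 98 × (1−f)/f ≈ 14 × 98 × 4.27802 ≈ 5869.44 mg.

5869 mg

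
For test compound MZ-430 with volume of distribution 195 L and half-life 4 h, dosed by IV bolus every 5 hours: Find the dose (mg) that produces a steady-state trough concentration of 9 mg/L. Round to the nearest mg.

τ/t½ = 5/4 ≈ 1.25, so f = (1/2)^(5/4) ≈ 0.420448.
Cmin,ss = (D/Vd)·f/(1−f), so D = Cmin,ss·Vd·(1−f)/f.
D = 9 × 195 × (1−f)/f ≈ 9 × 195 × 1.37842 ≈ 2419.13 mg.

2419 mg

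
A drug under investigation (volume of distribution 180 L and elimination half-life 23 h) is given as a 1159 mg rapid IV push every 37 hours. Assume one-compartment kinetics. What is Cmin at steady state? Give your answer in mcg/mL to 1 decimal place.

3.1 mcg/mL

Over one 37-h interval, 37/23 ≈ 1.6087 half-lives elapse, leaving f ≈ 0.3279 of each dose.
At steady state, accumulation factor R = 1/(1 − e^(−kτ)) ≈ 1.4879.
Each bolus raises the concentration by D/Vd = 1159/180 ≈ 6.439 mcg/mL.
Cmax,ss = C₀/(1 − f) ≈ 6.439/0.6721 ≈ 9.580 mcg/mL.
One interval later, Cmin,ss = Cmax,ss·e^(−kτ) ≈ 9.580 × 0.3279 ≈ 3.141 mcg/mL.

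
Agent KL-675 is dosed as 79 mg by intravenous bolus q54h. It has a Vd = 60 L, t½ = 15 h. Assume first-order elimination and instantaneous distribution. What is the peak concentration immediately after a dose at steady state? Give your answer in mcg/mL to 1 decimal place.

1.4 mcg/mL

k = ln2/t½ = ln2/15 ≈ 0.046210 h⁻¹; fraction remaining f = e^(−kτ) = e^(−0.046210×54) ≈ 0.0825.
Accumulation ratio R = 1/(1 − f) ≈ 1/0.9175 ≈ 1.0899.
Each bolus raises the concentration by D/Vd = 79/60 ≈ 1.317 mcg/mL.
Steady-state peak Cmax,ss = C₀·R ≈ 1.317 × 1.0899 ≈ 1.435 mcg/mL.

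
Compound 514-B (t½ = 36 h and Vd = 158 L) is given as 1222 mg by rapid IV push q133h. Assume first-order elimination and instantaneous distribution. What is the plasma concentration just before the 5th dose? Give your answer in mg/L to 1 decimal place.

f = (1/2)^(τ/t½) = (1/2)^(133/36) ≈ 0.0772.
C₀ = D/Vd = 1222/158 ≈ 7.734 mg/L.
Before the 5th dose, 4 doses have been given. Superposition: Cmin = C₀·(f + f² + … + f^4).
≈ 7.734 × (0.0772 + 0.0060 + 0.0005 + 0.0000) ≈ 7.734 × 0.0837 ≈ 0.647 mg/L.

0.6 mg/L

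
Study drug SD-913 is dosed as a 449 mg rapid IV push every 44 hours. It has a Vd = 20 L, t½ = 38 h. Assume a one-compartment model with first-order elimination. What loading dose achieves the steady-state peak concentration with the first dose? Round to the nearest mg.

f = (1/2)^(44/38) ≈ 0.448166; accumulation ratio R = 1/(1−f) ≈ 1.81214.
Loading dose to hit Cmax,ss on first dose: D_load = D_maint·R ≈ 449 × 1.81214 ≈ 813.65 mg.

814 mg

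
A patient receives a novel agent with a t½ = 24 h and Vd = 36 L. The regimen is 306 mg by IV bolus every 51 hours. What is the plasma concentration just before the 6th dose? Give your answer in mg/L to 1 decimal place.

f = (1/2)^(τ/t½) = (1/2)^(51/24) ≈ 0.2293.
C₀ = D/Vd = 306/36 ≈ 8.500 mg/L.
Before the 6th dose, 5 doses have been given. Superposition: Cmin = C₀·(f + f² + … + f^5).
≈ 8.500 × (0.2293 + 0.0526 + 0.0121 + 0.0028 + 0.0006) ≈ 8.500 × 0.2974 ≈ 2.528 mg/L.

2.5 mg/L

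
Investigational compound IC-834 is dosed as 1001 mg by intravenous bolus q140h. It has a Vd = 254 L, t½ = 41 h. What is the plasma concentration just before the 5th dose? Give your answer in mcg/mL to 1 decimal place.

f = (1/2)^(τ/t½) = (1/2)^(140/41) ≈ 0.0938.
C₀ = D/Vd = 1001/254 ≈ 3.941 mcg/mL.
Before the 5th dose, 4 doses have been given. Superposition: Cmin = C₀·(f + f² + … + f^4).
≈ 3.941 × (0.0938 + 0.0088 + 0.0008 + 0.0001) ≈ 3.941 × 0.1035 ≈ 0.408 mcg/mL.

0.4 mcg/mL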